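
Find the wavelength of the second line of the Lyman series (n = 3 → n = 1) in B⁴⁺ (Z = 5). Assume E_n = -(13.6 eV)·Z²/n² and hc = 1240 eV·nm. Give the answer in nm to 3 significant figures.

The Lyman series terminates on n_f = 1; the second line has n_i = 1+2 = 3.
ΔE = 340.0 × (1/1² − 1/3²) = 302.2 eV.
λ = 1240 / 302.2 = 4.10 nm.

4.10 nm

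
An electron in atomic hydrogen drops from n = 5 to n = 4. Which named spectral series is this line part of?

The series is set by the lower level: n_f = 4 is the Brackett series.

Brackett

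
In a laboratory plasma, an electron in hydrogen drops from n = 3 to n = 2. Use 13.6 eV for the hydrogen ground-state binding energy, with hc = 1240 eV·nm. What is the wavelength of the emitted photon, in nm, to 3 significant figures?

ΔE = 13.60 × (1/2² − 1/3²) = 13.60 × 0.1389 = 1.889 eV.
λ = hc/ΔE = 1240 / 1.889 = 656 nm.
This line belongs to the Balmer series.

656 nm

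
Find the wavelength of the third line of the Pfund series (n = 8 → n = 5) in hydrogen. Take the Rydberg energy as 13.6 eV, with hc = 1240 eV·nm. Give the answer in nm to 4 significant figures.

3741 nm

The Pfund series terminates on n_f = 5; the third line has n_i = 5+3 = 8.
ΔE = 13.60 × (1/5² − 1/8²) = 0.3315 eV.
λ = 1240 / 0.3315 = 3741 nm.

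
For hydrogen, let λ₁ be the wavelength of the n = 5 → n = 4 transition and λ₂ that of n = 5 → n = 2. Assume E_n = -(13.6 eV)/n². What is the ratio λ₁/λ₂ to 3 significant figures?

9.33

λ ∝ 1/ΔE ∝ 1/(1/n_f² − 1/n_i²), and the Z² and hc factors cancel in the ratio.
λ₁/λ₂ = (1/2² − 1/5²)/(1/4² − 1/5²) = 0.2100/0.02250 = 9.33.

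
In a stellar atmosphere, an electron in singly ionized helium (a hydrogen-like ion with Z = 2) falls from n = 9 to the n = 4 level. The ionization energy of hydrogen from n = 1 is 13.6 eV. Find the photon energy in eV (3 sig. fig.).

The Bohr energies scale as Z², so for Z = 2: E_n = −54.40/n² eV.
E_9 = −54.40/81 = −0.6716 eV and E_4 = −54.40/16 = −3.400 eV.
The photon energy is |E_9 − E_4| = 2.73 eV.

2.73 eV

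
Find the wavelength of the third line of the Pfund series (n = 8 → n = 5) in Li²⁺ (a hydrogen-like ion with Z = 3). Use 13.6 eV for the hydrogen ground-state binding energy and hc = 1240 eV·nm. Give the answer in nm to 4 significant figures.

415.6 nm

The Pfund series terminates on n_f = 5; the third line has n_i = 5+3 = 8.
ΔE = 122.4 × (1/5² − 1/8²) = 2.984 eV.
λ = 1240 / 2.984 = 415.6 nm.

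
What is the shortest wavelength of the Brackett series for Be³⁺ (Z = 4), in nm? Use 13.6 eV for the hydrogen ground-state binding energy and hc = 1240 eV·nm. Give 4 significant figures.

91.18 nm

The Brackett series has lower level n_f = 4; the series limit corresponds to n_i → ∞.
ΔE_max = 13.6 × 16 / 4² = 13.60 eV.
λ_min = 1240 / 13.60 = 91.18 nm.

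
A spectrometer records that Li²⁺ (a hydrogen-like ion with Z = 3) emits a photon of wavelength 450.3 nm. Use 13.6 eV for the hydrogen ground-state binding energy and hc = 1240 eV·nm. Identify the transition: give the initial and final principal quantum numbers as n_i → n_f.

The photon energy is ΔE = hc/λ = 1240 / 450.3 = 2.754 eV.
With Z = 3, ΔE = 122.4 × (1/n_f² − 1/n_i²), so 1/n_f² − 1/n_i² = 0.02250.
Trying n_f = 4 gives 1/n_i² = 0.04000, i.e. n_i ≈ 5; this pair matches.

n_i = 5, n_f = 4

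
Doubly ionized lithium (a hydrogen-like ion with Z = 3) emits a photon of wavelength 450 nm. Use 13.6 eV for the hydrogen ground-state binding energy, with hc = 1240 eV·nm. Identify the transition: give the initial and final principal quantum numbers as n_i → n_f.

n_i = 5, n_f = 4

The photon energy is ΔE = hc/λ = 1240 / 450 = 2.756 eV.
With Z = 3, ΔE = 122.4 × (1/n_f² − 1/n_i²), so 1/n_f² − 1/n_i² = 0.02251.
Trying n_f = 4 gives 1/n_i² = 0.03999, i.e. n_i ≈ 5; this pair matches.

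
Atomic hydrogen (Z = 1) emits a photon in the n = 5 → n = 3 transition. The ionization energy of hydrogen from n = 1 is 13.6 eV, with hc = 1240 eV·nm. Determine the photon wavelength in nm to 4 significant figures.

ΔE = 13.60 × (1/3² − 1/5²) = 13.60 × 0.07111 = 0.9671 eV.
λ = hc/ΔE = 1240 / 0.9671 = 1282 nm.
This line belongs to the Paschen series.

1282 nm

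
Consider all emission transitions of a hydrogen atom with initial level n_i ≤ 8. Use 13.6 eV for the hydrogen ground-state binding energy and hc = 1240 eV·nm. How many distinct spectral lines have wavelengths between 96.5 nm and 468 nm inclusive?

Enumerate all n_i → n_f pairs with 1 ≤ n_f < n_i ≤ 8 and compute λ = 1240 / [13.6·1·(1/n_f² − 1/n_i²)].
Lines falling in [96.5, 468] nm: 4→1 (97.25 nm), 3→1 (102.6 nm), 2→1 (121.6 nm), 8→2 (389.0 nm), 7→2 (397.1 nm), 6→2 (410.3 nm), 5→2 (434.2 nm).

7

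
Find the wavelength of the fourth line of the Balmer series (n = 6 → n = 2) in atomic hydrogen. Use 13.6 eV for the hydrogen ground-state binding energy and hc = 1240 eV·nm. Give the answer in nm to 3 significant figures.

410 nm

The Balmer series terminates on n_f = 2; the fourth line has n_i = 2+4 = 6.
ΔE = 13.60 × (1/2² − 1/6²) = 3.022 eV.
λ = 1240 / 3.022 = 410 nm.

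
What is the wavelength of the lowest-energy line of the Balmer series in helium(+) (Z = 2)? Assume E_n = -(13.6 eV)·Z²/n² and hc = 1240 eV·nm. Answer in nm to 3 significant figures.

164 nm

The Balmer series terminates on n_f = 2; the first line has n_i = 2+1 = 3.
ΔE = 54.40 × (1/2² − 1/3²) = 7.556 eV.
λ = 1240 / 7.556 = 164 nm.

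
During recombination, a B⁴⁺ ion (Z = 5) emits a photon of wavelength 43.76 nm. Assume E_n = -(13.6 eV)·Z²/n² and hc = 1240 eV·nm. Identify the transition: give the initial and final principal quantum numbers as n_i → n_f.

n_i = 6, n_f = 3

The photon energy is ΔE = hc/λ = 1240 / 43.76 = 28.34 eV.
With Z = 5, ΔE = 340.0 × (1/n_f² − 1/n_i²), so 1/n_f² − 1/n_i² = 0.08334.
Trying n_f = 3 gives 1/n_i² = 0.02777, i.e. n_i ≈ 6; this pair matches.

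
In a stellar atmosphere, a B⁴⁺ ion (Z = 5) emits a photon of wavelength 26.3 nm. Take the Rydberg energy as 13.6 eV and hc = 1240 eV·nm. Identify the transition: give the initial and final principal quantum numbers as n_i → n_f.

The photon energy is ΔE = hc/λ = 1240 / 26.3 = 47.15 eV.
With Z = 5, ΔE = 340.0 × (1/n_f² − 1/n_i²), so 1/n_f² − 1/n_i² = 0.1387.
Trying n_f = 2 gives 1/n_i² = 0.1113, i.e. n_i ≈ 3; this pair matches.

n_i = 3, n_f = 2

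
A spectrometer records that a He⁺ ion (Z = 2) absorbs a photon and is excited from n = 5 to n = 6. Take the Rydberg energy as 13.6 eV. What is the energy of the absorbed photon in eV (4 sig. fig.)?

0.6649 eV

The Bohr energies scale as Z², so for Z = 2: E_n = −54.40/n² eV.
E_6 = −54.40/36 = −1.511 eV and E_5 = −54.40/25 = −2.176 eV.
The photon energy is |E_6 − E_5| = 0.6649 eV.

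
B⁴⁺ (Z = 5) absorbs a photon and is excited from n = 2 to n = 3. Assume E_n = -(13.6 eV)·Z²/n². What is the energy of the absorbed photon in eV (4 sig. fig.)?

47.22 eV

The Bohr energies scale as Z², so for Z = 5: E_n = −340.0/n² eV.
E_3 = −340.0/9 = −37.78 eV and E_2 = −340.0/4 = −85.00 eV.
The photon energy is |E_3 − E_2| = 47.22 eV.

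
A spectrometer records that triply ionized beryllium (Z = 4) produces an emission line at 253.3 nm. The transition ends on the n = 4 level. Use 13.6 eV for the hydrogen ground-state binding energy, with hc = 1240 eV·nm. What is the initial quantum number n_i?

n_i = 5

The photon energy is ΔE = hc/λ = 1240 / 253.3 = 4.895 eV.
With Z = 4, ΔE = 217.6 × (1/n_f² − 1/n_i²), so 1/n_f² − 1/n_i² = 0.02250.
With n_f = 4: 1/n_i² = 1/16 − 0.02250 = 0.04000, so n_i ≈ 5.00.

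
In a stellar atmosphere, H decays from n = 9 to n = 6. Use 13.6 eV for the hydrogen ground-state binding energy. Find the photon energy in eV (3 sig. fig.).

E_9 = −13.60/81 = −0.1679 eV and E_6 = −13.60/36 = −0.3778 eV.
The photon energy is |E_9 − E_6| = 0.210 eV.

0.210 eV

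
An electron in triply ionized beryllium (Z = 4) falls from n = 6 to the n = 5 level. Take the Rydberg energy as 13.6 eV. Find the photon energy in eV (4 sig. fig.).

The Bohr energies scale as Z², so for Z = 4: E_n = −217.6/n² eV.
E_6 = −217.6/36 = −6.044 eV and E_5 = −217.6/25 = −8.704 eV.
The photon energy is |E_6 − E_5| = 2.660 eV.

2.660 eV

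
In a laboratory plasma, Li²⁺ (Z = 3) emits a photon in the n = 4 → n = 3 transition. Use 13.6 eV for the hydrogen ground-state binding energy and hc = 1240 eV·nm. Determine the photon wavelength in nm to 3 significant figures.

For Z = 3 the level energies scale as Z², so the effective Rydberg energy is 13.6 × 9 = 122.4 eV.
ΔE = 122.4 × (1/3² − 1/4²) = 122.4 × 0.04861 = 5.950 eV.
λ = hc/ΔE = 1240 / 5.950 = 208 nm.

208 nm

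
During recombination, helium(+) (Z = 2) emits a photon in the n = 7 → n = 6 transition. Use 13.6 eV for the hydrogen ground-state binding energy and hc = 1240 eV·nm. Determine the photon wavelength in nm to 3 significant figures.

3090 nm

For Z = 2 the level energies scale as Z², so the effective Rydberg energy is 13.6 × 4 = 54.40 eV.
ΔE = 54.40 × (1/6² − 1/7²) = 54.40 × 0.007370 = 0.4009 eV.
λ = hc/ΔE = 1240 / 0.4009 = 3090 nm.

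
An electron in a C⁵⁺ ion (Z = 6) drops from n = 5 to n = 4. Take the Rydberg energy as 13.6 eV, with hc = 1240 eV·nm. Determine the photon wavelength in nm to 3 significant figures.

113 nm

For Z = 6 the level energies scale as Z², so the effective Rydberg energy is 13.6 × 36 = 489.6 eV.
ΔE = 489.6 × (1/4² − 1/5²) = 489.6 × 0.02250 = 11.02 eV.
λ = hc/ΔE = 1240 / 11.02 = 113 nm.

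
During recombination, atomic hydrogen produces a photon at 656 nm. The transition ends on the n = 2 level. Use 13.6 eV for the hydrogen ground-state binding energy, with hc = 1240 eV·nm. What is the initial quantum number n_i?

n_i = 3

The photon energy is ΔE = hc/λ = 1240 / 656 = 1.890 eV.
With Z = 1, ΔE = 13.60 × (1/n_f² − 1/n_i²), so 1/n_f² − 1/n_i² = 0.1390.
With n_f = 2: 1/n_i² = 1/4 − 0.1390 = 0.1110, so n_i ≈ 3.00.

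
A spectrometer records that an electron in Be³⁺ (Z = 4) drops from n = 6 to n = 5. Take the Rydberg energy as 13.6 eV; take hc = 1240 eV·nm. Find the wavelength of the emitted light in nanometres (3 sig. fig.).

466 nm

For Z = 4 the level energies scale as Z², so the effective Rydberg energy is 13.6 × 16 = 217.6 eV.
ΔE = 217.6 × (1/5² − 1/6²) = 217.6 × 0.01222 = 2.660 eV.
λ = hc/ΔE = 1240 / 2.660 = 466 nm.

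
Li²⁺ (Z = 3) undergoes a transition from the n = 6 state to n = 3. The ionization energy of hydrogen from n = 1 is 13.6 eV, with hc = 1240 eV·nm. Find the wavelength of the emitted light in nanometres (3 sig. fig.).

122 nm

For Z = 3 the level energies scale as Z², so the effective Rydberg energy is 13.6 × 9 = 122.4 eV.
ΔE = 122.4 × (1/3² − 1/6²) = 122.4 × 0.08333 = 10.20 eV.
λ = hc/ΔE = 1240 / 10.20 = 122 nm.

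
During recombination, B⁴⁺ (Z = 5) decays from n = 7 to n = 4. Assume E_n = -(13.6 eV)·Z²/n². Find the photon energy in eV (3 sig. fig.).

14.3 eV

The Bohr energies scale as Z², so for Z = 5: E_n = −340.0/n² eV.
E_7 = −340.0/49 = −6.939 eV and E_4 = −340.0/16 = −21.25 eV.
The photon energy is |E_7 − E_4| = 14.3 eV.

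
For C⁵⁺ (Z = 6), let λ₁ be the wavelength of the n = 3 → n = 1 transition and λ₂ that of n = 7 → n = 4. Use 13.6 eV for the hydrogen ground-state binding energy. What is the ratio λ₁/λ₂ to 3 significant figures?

0.0474

λ ∝ 1/ΔE ∝ 1/(1/n_f² − 1/n_i²), and the Z² and hc factors cancel in the ratio.
λ₁/λ₂ = (1/4² − 1/7²)/(1/1² − 1/3²) = 0.04209/0.8889 = 0.0474.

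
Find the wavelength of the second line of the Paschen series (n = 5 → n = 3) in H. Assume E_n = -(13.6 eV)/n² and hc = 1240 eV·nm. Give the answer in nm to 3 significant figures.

The Paschen series terminates on n_f = 3; the second line has n_i = 3+2 = 5.
ΔE = 13.60 × (1/3² − 1/5²) = 0.9671 eV.
λ = 1240 / 0.9671 = 1280 nm.

1280 nm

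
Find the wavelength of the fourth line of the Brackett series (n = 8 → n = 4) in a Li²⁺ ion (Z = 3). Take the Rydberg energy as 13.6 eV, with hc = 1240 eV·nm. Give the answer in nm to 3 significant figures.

216 nm

The Brackett series terminates on n_f = 4; the fourth line has n_i = 4+4 = 8.
ΔE = 122.4 × (1/4² − 1/8²) = 5.738 eV.
λ = 1240 / 5.738 = 216 nm.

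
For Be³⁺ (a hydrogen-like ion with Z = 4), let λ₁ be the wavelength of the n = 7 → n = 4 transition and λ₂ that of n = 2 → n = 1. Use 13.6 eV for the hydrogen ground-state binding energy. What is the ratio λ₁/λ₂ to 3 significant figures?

17.8

λ ∝ 1/ΔE ∝ 1/(1/n_f² − 1/n_i²), and the Z² and hc factors cancel in the ratio.
λ₁/λ₂ = (1/1² − 1/2²)/(1/4² − 1/7²) = 0.7500/0.04209 = 17.8.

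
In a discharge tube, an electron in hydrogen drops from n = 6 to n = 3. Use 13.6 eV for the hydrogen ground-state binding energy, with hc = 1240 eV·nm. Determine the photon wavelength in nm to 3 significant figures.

1090 nm

ΔE = 13.60 × (1/3² − 1/6²) = 13.60 × 0.08333 = 1.133 eV.
λ = hc/ΔE = 1240 / 1.133 = 1090 nm.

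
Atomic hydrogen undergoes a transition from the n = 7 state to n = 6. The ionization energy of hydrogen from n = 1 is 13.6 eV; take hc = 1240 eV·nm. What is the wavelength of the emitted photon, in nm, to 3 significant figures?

12400 nm

ΔE = 13.60 × (1/6² − 1/7²) = 13.60 × 0.007370 = 0.1002 eV.
λ = hc/ΔE = 1240 / 0.1002 = 12400 nm.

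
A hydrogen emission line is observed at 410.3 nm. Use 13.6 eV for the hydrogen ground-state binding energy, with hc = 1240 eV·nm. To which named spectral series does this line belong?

Balmer

ΔE = 1240/410.3 = 3.022 eV.
This matches 13.6 × (1/2² − 1/6²), so n_f = 2: the Balmer series.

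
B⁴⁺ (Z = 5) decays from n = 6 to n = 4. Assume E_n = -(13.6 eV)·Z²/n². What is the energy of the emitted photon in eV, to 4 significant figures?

11.81 eV

The Bohr energies scale as Z², so for Z = 5: E_n = −340.0/n² eV.
E_6 = −340.0/36 = −9.444 eV and E_4 = −340.0/16 = −21.25 eV.
The photon energy is |E_6 − E_4| = 11.81 eV.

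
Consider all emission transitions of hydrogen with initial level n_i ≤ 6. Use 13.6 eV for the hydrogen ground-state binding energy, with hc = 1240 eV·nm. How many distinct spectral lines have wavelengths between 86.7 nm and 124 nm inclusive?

5

Enumerate all n_i → n_f pairs with 1 ≤ n_f < n_i ≤ 6 and compute λ = 1240 / [13.6·1·(1/n_f² − 1/n_i²)].
Lines falling in [86.7, 124] nm: 6→1 (93.78 nm), 5→1 (94.98 nm), 4→1 (97.25 nm), 3→1 (102.6 nm), 2→1 (121.6 nm).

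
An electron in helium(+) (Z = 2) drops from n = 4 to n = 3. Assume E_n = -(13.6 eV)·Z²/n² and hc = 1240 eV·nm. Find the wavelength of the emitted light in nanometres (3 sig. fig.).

469 nm

For Z = 2 the level energies scale as Z², so the effective Rydberg energy is 13.6 × 4 = 54.40 eV.
ΔE = 54.40 × (1/3² − 1/4²) = 54.40 × 0.04861 = 2.644 eV.
λ = hc/ΔE = 1240 / 2.644 = 469 nm.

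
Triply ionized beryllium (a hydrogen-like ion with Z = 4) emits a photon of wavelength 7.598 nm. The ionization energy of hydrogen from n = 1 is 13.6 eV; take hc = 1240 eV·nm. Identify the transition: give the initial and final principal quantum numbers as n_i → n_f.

n_i = 2, n_f = 1

The photon energy is ΔE = hc/λ = 1240 / 7.598 = 163.2 eV.
With Z = 4, ΔE = 217.6 × (1/n_f² − 1/n_i²), so 1/n_f² − 1/n_i² = 0.7500.
Trying n_f = 1 gives 1/n_i² = 0.2500, i.e. n_i ≈ 2; this pair matches.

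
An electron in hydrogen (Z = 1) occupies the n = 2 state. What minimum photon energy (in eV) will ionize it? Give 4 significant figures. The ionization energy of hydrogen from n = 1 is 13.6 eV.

3.400 eV

E_2 = −13.60/4 = −3.400 eV, so ionization (to E = 0) requires 3.400 eV.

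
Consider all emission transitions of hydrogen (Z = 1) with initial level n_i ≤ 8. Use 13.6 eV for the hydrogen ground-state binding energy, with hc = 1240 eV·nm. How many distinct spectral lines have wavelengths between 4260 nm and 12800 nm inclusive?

Enumerate all n_i → n_f pairs with 1 ≤ n_f < n_i ≤ 8 and compute λ = 1240 / [13.6·1·(1/n_f² − 1/n_i²)].
Lines falling in [4260, 12800] nm: 7→5 (4654 nm), 6→5 (7460 nm), 8→6 (7503 nm), 7→6 (12370 nm).

4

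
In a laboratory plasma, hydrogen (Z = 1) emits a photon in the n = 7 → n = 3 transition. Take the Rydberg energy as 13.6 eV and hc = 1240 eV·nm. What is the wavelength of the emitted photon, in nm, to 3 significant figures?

ΔE = 13.60 × (1/3² − 1/7²) = 13.60 × 0.09070 = 1.234 eV.
λ = hc/ΔE = 1240 / 1.234 = 1010 nm.
This line belongs to the Paschen series.

1010 nm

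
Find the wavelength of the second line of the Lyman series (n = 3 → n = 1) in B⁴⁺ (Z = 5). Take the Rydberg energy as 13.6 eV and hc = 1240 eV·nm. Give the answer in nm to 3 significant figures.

The Lyman series terminates on n_f = 1; the second line has n_i = 1+2 = 3.
ΔE = 340.0 × (1/1² − 1/3²) = 302.2 eV.
λ = 1240 / 302.2 = 4.10 nm.

4.10 nm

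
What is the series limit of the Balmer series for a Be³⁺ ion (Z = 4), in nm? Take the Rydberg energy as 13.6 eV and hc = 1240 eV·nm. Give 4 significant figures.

The Balmer series has lower level n_f = 2; the series limit corresponds to n_i → ∞.
ΔE_max = 13.6 × 16 / 2² = 54.40 eV.
λ_min = 1240 / 54.40 = 22.79 nm.

22.79 nm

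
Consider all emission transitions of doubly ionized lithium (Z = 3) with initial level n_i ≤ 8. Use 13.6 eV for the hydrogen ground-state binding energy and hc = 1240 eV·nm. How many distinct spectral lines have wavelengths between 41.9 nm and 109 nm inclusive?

Enumerate all n_i → n_f pairs with 1 ≤ n_f < n_i ≤ 8 and compute λ = 1240 / [13.6·9·(1/n_f² − 1/n_i²)].
Lines falling in [41.9, 109] nm: 8→2 (43.22 nm), 7→2 (44.12 nm), 6→2 (45.59 nm), 5→2 (48.24 nm), 4→2 (54.03 nm), 3→2 (72.94 nm), 8→3 (106.1 nm).

7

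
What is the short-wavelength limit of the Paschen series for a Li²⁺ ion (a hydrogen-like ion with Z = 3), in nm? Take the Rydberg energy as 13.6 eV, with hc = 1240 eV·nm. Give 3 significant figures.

The Paschen series has lower level n_f = 3; the series limit corresponds to n_i → ∞.
ΔE_max = 13.6 × 9 / 3² = 13.60 eV.
λ_min = 1240 / 13.60 = 91.2 nm.

91.2 nm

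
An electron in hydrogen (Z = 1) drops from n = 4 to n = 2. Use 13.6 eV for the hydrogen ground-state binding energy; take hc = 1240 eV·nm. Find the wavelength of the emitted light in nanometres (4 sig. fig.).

ΔE = 13.60 × (1/2² − 1/4²) = 13.60 × 0.1875 = 2.550 eV.
λ = hc/ΔE = 1240 / 2.550 = 486.3 nm.
This line belongs to the Balmer series.

486.3 nm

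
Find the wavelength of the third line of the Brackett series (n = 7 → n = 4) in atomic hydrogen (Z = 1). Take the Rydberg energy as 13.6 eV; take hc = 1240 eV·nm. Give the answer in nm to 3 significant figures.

2170 nm

The Brackett series terminates on n_f = 4; the third line has n_i = 4+3 = 7.
ΔE = 13.60 × (1/4² − 1/7²) = 0.5724 eV.
λ = 1240 / 0.5724 = 2170 nm.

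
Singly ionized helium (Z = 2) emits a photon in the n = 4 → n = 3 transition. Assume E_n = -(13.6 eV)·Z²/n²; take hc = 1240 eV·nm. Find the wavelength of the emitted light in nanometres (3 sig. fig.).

469 nm

For Z = 2 the level energies scale as Z², so the effective Rydberg energy is 13.6 × 4 = 54.40 eV.
ΔE = 54.40 × (1/3² − 1/4²) = 54.40 × 0.04861 = 2.644 eV.
λ = hc/ΔE = 1240 / 2.644 = 469 nm.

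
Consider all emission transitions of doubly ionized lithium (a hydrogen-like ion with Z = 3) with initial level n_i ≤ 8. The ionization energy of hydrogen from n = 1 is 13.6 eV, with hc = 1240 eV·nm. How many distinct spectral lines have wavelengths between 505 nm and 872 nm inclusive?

Enumerate all n_i → n_f pairs with 1 ≤ n_f < n_i ≤ 8 and compute λ = 1240 / [13.6·9·(1/n_f² − 1/n_i²)].
Lines falling in [505, 872] nm: 7→5 (517.1 nm), 6→5 (828.9 nm), 8→6 (833.6 nm).

3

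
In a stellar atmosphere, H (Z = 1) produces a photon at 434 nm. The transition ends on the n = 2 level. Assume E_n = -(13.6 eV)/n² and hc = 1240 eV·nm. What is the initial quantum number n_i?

The photon energy is ΔE = hc/λ = 1240 / 434 = 2.857 eV.
With Z = 1, ΔE = 13.60 × (1/n_f² − 1/n_i²), so 1/n_f² − 1/n_i² = 0.2101.
With n_f = 2: 1/n_i² = 1/4 − 0.2101 = 0.03992, so n_i ≈ 5.01.

n_i = 5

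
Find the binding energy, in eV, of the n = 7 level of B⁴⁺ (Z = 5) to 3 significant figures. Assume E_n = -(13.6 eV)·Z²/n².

6.94 eV

E_n = −13.6 Z²/n² = −340.0/n² eV for Z = 5.
E_7 = −340.0/49 = −6.94 eV, so ionization (to E = 0) requires 6.94 eV.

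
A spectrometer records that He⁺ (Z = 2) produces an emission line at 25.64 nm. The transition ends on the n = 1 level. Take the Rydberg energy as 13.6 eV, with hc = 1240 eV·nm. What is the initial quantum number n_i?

n_i = 3

The photon energy is ΔE = hc/λ = 1240 / 25.64 = 48.36 eV.
With Z = 2, ΔE = 54.40 × (1/n_f² − 1/n_i²), so 1/n_f² − 1/n_i² = 0.8890.
With n_f = 1: 1/n_i² = 1/1 − 0.8890 = 0.1110, so n_i ≈ 3.00.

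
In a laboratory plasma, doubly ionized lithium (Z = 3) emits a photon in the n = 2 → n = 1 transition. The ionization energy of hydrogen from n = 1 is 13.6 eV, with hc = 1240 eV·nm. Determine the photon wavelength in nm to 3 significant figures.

13.5 nm

For Z = 3 the level energies scale as Z², so the effective Rydberg energy is 13.6 × 9 = 122.4 eV.
ΔE = 122.4 × (1/1² − 1/2²) = 122.4 × 0.7500 = 91.80 eV.
λ = hc/ΔE = 1240 / 91.80 = 13.5 nm.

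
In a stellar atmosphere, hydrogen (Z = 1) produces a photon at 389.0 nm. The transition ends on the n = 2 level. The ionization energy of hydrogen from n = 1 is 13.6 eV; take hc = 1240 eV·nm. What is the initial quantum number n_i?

n_i = 8

The photon energy is ΔE = hc/λ = 1240 / 389.0 = 3.188 eV.
With Z = 1, ΔE = 13.60 × (1/n_f² − 1/n_i²), so 1/n_f² − 1/n_i² = 0.2344.
With n_f = 2: 1/n_i² = 1/4 − 0.2344 = 0.01561, so n_i ≈ 8.00.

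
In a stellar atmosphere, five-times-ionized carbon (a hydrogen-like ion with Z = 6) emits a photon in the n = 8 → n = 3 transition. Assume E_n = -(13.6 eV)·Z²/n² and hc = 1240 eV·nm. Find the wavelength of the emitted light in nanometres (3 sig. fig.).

For Z = 6 the level energies scale as Z², so the effective Rydberg energy is 13.6 × 36 = 489.6 eV.
ΔE = 489.6 × (1/3² − 1/8²) = 489.6 × 0.09549 = 46.75 eV.
λ = hc/ΔE = 1240 / 46.75 = 26.5 nm.

26.5 nm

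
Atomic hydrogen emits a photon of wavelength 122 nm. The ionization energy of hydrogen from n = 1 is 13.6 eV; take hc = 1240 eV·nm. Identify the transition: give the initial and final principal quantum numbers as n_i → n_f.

n_i = 2, n_f = 1

The photon energy is ΔE = hc/λ = 1240 / 122 = 10.16 eV.
With Z = 1, ΔE = 13.60 × (1/n_f² − 1/n_i²), so 1/n_f² − 1/n_i² = 0.7473.
Trying n_f = 1 gives 1/n_i² = 0.2527, i.e. n_i ≈ 2; this pair matches.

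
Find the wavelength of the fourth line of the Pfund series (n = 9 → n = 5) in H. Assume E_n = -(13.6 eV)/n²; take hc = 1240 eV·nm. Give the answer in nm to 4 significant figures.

The Pfund series terminates on n_f = 5; the fourth line has n_i = 5+4 = 9.
ΔE = 13.60 × (1/5² − 1/9²) = 0.3761 eV.
λ = 1240 / 0.3761 = 3297 nm.

3297 nm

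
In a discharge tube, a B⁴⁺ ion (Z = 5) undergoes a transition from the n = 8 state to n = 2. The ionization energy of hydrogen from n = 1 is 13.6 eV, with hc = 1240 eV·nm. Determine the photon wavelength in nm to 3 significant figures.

15.6 nm

For Z = 5 the level energies scale as Z², so the effective Rydberg energy is 13.6 × 25 = 340.0 eV.
ΔE = 340.0 × (1/2² − 1/8²) = 340.0 × 0.2344 = 79.69 eV.
λ = hc/ΔE = 1240 / 79.69 = 15.6 nm.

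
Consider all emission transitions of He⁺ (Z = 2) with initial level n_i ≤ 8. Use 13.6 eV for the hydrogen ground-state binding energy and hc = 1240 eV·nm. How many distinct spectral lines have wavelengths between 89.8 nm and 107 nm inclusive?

Enumerate all n_i → n_f pairs with 1 ≤ n_f < n_i ≤ 8 and compute λ = 1240 / [13.6·4·(1/n_f² − 1/n_i²)].
Lines falling in [89.8, 107] nm: 8→2 (97.25 nm), 7→2 (99.28 nm), 6→2 (102.6 nm).

3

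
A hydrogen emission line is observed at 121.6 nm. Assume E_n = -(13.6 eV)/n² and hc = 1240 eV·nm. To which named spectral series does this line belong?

ΔE = 1240/121.6 = 10.20 eV.
This matches 13.6 × (1/1² − 1/2²), so n_f = 1: the Lyman series.

Lyman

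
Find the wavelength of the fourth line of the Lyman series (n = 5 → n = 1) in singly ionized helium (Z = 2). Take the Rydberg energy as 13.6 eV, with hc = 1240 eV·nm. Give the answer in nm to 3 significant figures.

The Lyman series terminates on n_f = 1; the fourth line has n_i = 1+4 = 5.
ΔE = 54.40 × (1/1² − 1/5²) = 52.22 eV.
λ = 1240 / 52.22 = 23.7 nm.

23.7 nm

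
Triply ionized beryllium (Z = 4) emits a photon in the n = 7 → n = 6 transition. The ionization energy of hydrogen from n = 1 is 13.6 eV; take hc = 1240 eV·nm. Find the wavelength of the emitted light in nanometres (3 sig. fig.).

For Z = 4 the level energies scale as Z², so the effective Rydberg energy is 13.6 × 16 = 217.6 eV.
ΔE = 217.6 × (1/6² − 1/7²) = 217.6 × 0.007370 = 1.604 eV.
λ = hc/ΔE = 1240 / 1.604 = 773 nm.

773 nm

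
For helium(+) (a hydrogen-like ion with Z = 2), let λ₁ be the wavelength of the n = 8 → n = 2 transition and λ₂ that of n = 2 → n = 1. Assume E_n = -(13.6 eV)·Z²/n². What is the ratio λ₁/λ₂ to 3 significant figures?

3.20

λ ∝ 1/ΔE ∝ 1/(1/n_f² − 1/n_i²), and the Z² and hc factors cancel in the ratio.
λ₁/λ₂ = (1/1² − 1/2²)/(1/2² − 1/8²) = 0.7500/0.2344 = 3.20.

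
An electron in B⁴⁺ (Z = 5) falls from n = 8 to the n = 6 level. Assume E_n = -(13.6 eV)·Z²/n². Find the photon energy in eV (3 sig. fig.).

The Bohr energies scale as Z², so for Z = 5: E_n = −340.0/n² eV.
E_8 = −340.0/64 = −5.313 eV and E_6 = −340.0/36 = −9.444 eV.
The photon energy is |E_8 − E_6| = 4.13 eV.

4.13 eV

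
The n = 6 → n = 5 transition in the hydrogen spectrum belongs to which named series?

Pfund

The series is set by the lower level: n_f = 5 is the Pfund series.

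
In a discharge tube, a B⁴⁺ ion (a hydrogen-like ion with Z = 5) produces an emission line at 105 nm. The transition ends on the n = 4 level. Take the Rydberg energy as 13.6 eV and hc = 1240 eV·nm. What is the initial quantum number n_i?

The photon energy is ΔE = hc/λ = 1240 / 105 = 11.81 eV.
With Z = 5, ΔE = 340.0 × (1/n_f² − 1/n_i²), so 1/n_f² − 1/n_i² = 0.03473.
With n_f = 4: 1/n_i² = 1/16 − 0.03473 = 0.02777, so n_i ≈ 6.00.

n_i = 6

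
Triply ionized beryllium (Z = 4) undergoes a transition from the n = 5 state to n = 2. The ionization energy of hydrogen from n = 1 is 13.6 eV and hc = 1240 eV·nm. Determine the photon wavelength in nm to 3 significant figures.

27.1 nm

For Z = 4 the level energies scale as Z², so the effective Rydberg energy is 13.6 × 16 = 217.6 eV.
ΔE = 217.6 × (1/2² − 1/5²) = 217.6 × 0.2100 = 45.70 eV.
λ = hc/ΔE = 1240 / 45.70 = 27.1 nm.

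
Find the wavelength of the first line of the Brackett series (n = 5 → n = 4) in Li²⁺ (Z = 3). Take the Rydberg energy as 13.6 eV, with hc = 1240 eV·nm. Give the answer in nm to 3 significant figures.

The Brackett series terminates on n_f = 4; the first line has n_i = 4+1 = 5.
ΔE = 122.4 × (1/4² − 1/5²) = 2.754 eV.
λ = 1240 / 2.754 = 450 nm.

450 nm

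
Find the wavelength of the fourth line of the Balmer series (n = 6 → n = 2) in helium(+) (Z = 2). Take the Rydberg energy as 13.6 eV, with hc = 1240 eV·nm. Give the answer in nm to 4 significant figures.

102.6 nm

The Balmer series terminates on n_f = 2; the fourth line has n_i = 2+4 = 6.
ΔE = 54.40 × (1/2² − 1/6²) = 12.09 eV.
λ = 1240 / 12.09 = 102.6 nm.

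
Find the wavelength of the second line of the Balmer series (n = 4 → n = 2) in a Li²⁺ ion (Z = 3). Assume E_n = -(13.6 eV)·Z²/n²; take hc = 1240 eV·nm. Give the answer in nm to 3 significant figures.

54.0 nm

The Balmer series terminates on n_f = 2; the second line has n_i = 2+2 = 4.
ΔE = 122.4 × (1/2² − 1/4²) = 22.95 eV.
λ = 1240 / 22.95 = 54.0 nm.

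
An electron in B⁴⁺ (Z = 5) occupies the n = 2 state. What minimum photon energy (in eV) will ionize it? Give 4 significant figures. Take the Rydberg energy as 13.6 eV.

E_n = −13.6 Z²/n² = −340.0/n² eV for Z = 5.
E_2 = −340.0/4 = −85.00 eV, so ionization (to E = 0) requires 85.00 eV.

85.00 eV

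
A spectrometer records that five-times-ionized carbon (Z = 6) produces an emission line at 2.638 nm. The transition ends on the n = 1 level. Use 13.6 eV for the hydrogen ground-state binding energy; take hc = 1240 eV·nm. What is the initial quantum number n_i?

The photon energy is ΔE = hc/λ = 1240 / 2.638 = 470.1 eV.
With Z = 6, ΔE = 489.6 × (1/n_f² − 1/n_i²), so 1/n_f² − 1/n_i² = 0.9601.
With n_f = 1: 1/n_i² = 1/1 − 0.9601 = 0.03992, so n_i ≈ 5.00.

n_i = 5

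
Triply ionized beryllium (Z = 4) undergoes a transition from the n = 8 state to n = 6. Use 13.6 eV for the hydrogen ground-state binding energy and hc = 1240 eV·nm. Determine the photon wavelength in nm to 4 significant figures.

For Z = 4 the level energies scale as Z², so the effective Rydberg energy is 13.6 × 16 = 217.6 eV.
ΔE = 217.6 × (1/6² − 1/8²) = 217.6 × 0.01215 = 2.644 eV.
λ = hc/ΔE = 1240 / 2.644 = 468.9 nm.

468.9 nm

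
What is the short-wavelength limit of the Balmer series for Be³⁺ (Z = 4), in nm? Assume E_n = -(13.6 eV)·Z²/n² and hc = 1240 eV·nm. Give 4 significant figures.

The Balmer series has lower level n_f = 2; the series limit corresponds to n_i → ∞.
ΔE_max = 13.6 × 16 / 2² = 54.40 eV.
λ_min = 1240 / 54.40 = 22.79 nm.

22.79 nm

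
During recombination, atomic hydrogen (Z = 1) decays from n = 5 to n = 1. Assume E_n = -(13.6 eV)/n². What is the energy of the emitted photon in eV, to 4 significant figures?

E_5 = −13.60/25 = −0.5440 eV and E_1 = −13.60/1 = −13.60 eV.
The photon energy is |E_5 − E_1| = 13.06 eV.

13.06 eV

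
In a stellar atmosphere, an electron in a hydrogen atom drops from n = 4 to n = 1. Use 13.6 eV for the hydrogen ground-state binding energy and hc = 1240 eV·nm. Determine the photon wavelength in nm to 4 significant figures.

97.25 nm

ΔE = 13.60 × (1/1² − 1/4²) = 13.60 × 0.9375 = 12.75 eV.
λ = hc/ΔE = 1240 / 12.75 = 97.25 nm.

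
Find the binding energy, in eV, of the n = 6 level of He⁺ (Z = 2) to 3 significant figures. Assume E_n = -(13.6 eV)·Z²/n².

E_n = −13.6 Z²/n² = −54.40/n² eV for Z = 2.
E_6 = −54.40/36 = −1.51 eV, so ionization (to E = 0) requires 1.51 eV.

1.51 eV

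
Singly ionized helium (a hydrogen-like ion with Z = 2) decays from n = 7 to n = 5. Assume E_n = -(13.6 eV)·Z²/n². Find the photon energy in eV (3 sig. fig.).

The Bohr energies scale as Z², so for Z = 2: E_n = −54.40/n² eV.
E_7 = −54.40/49 = −1.110 eV and E_5 = −54.40/25 = −2.176 eV.
The photon energy is |E_7 − E_5| = 1.07 eV.

1.07 eV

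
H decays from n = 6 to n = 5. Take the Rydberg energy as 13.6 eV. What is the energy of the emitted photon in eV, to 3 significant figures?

E_6 = −13.60/36 = −0.3778 eV and E_5 = −13.60/25 = −0.5440 eV.
The photon energy is |E_6 − E_5| = 0.166 eV.

0.166 eV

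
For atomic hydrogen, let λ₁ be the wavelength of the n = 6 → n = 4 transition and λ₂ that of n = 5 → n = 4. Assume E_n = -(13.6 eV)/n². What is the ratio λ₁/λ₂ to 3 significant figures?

0.648

λ ∝ 1/ΔE ∝ 1/(1/n_f² − 1/n_i²), and the Z² and hc factors cancel in the ratio.
λ₁/λ₂ = (1/4² − 1/5²)/(1/4² − 1/6²) = 0.02250/0.03472 = 0.648.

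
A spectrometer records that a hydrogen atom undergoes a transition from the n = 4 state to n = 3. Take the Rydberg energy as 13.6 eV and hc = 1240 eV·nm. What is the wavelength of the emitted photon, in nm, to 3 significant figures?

ΔE = 13.60 × (1/3² − 1/4²) = 13.60 × 0.04861 = 0.6611 eV.
λ = hc/ΔE = 1240 / 0.6611 = 1880 nm.
This line belongs to the Paschen series.

1880 nm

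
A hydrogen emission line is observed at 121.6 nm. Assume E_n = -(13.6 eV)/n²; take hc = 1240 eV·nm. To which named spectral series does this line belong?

Lyman

ΔE = 1240/121.6 = 10.20 eV.
This matches 13.6 × (1/1² − 1/2²), so n_f = 1: the Lyman series.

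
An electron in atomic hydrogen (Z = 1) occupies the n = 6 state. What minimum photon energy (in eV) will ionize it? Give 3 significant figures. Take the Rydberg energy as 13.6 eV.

0.378 eV

E_6 = −13.60/36 = −0.378 eV, so ionization (to E = 0) requires 0.378 eV.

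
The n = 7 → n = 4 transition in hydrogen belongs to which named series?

The series is set by the lower level: n_f = 4 is the Brackett series.

Brackett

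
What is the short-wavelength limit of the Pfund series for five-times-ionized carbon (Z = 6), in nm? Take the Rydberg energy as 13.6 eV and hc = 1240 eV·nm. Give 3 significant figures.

63.3 nm

The Pfund series has lower level n_f = 5; the series limit corresponds to n_i → ∞.
ΔE_max = 13.6 × 36 / 5² = 19.58 eV.
λ_min = 1240 / 19.58 = 63.3 nm.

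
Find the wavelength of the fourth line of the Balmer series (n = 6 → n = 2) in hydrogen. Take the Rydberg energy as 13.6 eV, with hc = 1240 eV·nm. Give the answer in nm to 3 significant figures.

The Balmer series terminates on n_f = 2; the fourth line has n_i = 2+4 = 6.
ΔE = 13.60 × (1/2² − 1/6²) = 3.022 eV.
λ = 1240 / 3.022 = 410 nm.

410 nm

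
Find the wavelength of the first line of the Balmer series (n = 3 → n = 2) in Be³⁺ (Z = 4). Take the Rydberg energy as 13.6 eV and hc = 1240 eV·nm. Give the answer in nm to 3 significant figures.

The Balmer series terminates on n_f = 2; the first line has n_i = 2+1 = 3.
ΔE = 217.6 × (1/2² − 1/3²) = 30.22 eV.
λ = 1240 / 30.22 = 41.0 nm.

41.0 nm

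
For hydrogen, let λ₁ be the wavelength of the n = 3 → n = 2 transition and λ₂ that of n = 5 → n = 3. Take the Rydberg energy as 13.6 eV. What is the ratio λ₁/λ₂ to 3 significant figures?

0.512

λ ∝ 1/ΔE ∝ 1/(1/n_f² − 1/n_i²), and the Z² and hc factors cancel in the ratio.
λ₁/λ₂ = (1/3² − 1/5²)/(1/2² − 1/3²) = 0.07111/0.1389 = 0.512.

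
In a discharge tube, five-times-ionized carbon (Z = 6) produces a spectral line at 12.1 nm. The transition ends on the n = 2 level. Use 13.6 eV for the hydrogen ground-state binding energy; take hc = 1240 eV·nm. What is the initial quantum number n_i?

The photon energy is ΔE = hc/λ = 1240 / 12.1 = 102.5 eV.
With Z = 6, ΔE = 489.6 × (1/n_f² − 1/n_i²), so 1/n_f² − 1/n_i² = 0.2093.
With n_f = 2: 1/n_i² = 1/4 − 0.2093 = 0.04069, so n_i ≈ 4.96.

n_i = 5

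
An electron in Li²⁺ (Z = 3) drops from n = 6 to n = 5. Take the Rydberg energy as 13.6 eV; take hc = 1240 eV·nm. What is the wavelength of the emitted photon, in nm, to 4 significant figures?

For Z = 3 the level energies scale as Z², so the effective Rydberg energy is 13.6 × 9 = 122.4 eV.
ΔE = 122.4 × (1/5² − 1/6²) = 122.4 × 0.01222 = 1.496 eV.
λ = hc/ΔE = 1240 / 1.496 = 828.9 nm.

828.9 nm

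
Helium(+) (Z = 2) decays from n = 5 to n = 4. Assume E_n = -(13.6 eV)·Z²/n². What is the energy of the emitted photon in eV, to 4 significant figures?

1.224 eV

The Bohr energies scale as Z², so for Z = 2: E_n = −54.40/n² eV.
E_5 = −54.40/25 = −2.176 eV and E_4 = −54.40/16 = −3.400 eV.
The photon energy is |E_5 − E_4| = 1.224 eV.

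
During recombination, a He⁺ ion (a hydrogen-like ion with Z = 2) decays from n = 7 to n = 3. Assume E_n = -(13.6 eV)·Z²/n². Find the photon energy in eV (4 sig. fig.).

4.934 eV

The Bohr energies scale as Z², so for Z = 2: E_n = −54.40/n² eV.
E_7 = −54.40/49 = −1.110 eV and E_3 = −54.40/9 = −6.044 eV.
The photon energy is |E_7 − E_3| = 4.934 eV.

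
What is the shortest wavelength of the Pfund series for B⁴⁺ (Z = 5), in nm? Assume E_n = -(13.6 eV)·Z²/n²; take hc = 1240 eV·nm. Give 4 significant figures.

91.18 nm

The Pfund series has lower level n_f = 5; the series limit corresponds to n_i → ∞.
ΔE_max = 13.6 × 25 / 5² = 13.60 eV.
λ_min = 1240 / 13.60 = 91.18 nm.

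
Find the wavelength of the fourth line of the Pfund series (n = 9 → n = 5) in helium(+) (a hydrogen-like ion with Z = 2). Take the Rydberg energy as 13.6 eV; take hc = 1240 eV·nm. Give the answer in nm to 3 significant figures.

824 nm

The Pfund series terminates on n_f = 5; the fourth line has n_i = 5+4 = 9.
ΔE = 54.40 × (1/5² − 1/9²) = 1.504 eV.
λ = 1240 / 1.504 = 824 nm.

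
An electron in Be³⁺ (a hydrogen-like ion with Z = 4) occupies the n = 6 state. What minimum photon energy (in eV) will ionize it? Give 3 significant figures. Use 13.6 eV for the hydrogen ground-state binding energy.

E_n = −13.6 Z²/n² = −217.6/n² eV for Z = 4.
E_6 = −217.6/36 = −6.04 eV, so ionization (to E = 0) requires 6.04 eV.

6.04 eV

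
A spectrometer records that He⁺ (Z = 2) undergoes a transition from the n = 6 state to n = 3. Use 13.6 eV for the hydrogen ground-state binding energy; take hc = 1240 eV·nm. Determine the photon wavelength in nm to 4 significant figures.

273.5 nm

For Z = 2 the level energies scale as Z², so the effective Rydberg energy is 13.6 × 4 = 54.40 eV.
ΔE = 54.40 × (1/3² − 1/6²) = 54.40 × 0.08333 = 4.533 eV.
λ = hc/ΔE = 1240 / 4.533 = 273.5 nm.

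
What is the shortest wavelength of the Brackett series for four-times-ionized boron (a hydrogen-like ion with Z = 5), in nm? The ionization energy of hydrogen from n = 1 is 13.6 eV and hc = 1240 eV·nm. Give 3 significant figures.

58.4 nm

The Brackett series has lower level n_f = 4; the series limit corresponds to n_i → ∞.
ΔE_max = 13.6 × 25 / 4² = 21.25 eV.
λ_min = 1240 / 21.25 = 58.4 nm.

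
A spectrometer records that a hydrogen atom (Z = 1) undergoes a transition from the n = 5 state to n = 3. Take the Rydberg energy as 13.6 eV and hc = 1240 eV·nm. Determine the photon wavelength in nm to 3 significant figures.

ΔE = 13.60 × (1/3² − 1/5²) = 13.60 × 0.07111 = 0.9671 eV.
λ = hc/ΔE = 1240 / 0.9671 = 1280 nm.
This line belongs to the Paschen series.

1280 nm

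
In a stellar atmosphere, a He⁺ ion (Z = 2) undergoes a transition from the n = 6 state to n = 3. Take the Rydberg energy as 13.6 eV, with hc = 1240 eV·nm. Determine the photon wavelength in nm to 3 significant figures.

274 nm

For Z = 2 the level energies scale as Z², so the effective Rydberg energy is 13.6 × 4 = 54.40 eV.
ΔE = 54.40 × (1/3² − 1/6²) = 54.40 × 0.08333 = 4.533 eV.
λ = hc/ΔE = 1240 / 4.533 = 274 nm.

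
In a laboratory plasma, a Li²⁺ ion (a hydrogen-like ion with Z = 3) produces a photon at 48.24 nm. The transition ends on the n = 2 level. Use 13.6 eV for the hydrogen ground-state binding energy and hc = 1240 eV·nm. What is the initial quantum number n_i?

The photon energy is ΔE = hc/λ = 1240 / 48.24 = 25.70 eV.
With Z = 3, ΔE = 122.4 × (1/n_f² − 1/n_i²), so 1/n_f² − 1/n_i² = 0.2100.
With n_f = 2: 1/n_i² = 1/4 − 0.2100 = 0.03999, so n_i ≈ 5.00.

n_i = 5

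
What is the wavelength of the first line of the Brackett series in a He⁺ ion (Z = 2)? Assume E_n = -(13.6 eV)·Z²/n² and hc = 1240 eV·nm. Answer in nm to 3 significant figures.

1010 nm

The Brackett series terminates on n_f = 4; the first line has n_i = 4+1 = 5.
ΔE = 54.40 × (1/4² − 1/5²) = 1.224 eV.
λ = 1240 / 1.224 = 1010 nm.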